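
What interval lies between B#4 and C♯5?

The letter names run B→C, a span of 1 letter step, so the interval is some kind of second.
B# to C# is 1 semitone. A major second is 2, so 1 makes it minor.

minor second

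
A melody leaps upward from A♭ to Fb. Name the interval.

minor sixth

The letter names run A→F, a span of 5 letter steps, so the interval is some kind of sixth.
Ab to Fb is 8 semitones. A major sixth is 9, so 8 makes it minor.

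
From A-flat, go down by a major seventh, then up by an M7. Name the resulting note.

A major seventh down from Ab is Bbb (letter B, 11 semitones down).
A major seventh up from Bbb is Ab (letter A, 11 semitones up).

Ab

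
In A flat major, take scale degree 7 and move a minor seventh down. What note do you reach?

A

Scale degree 7 of Ab major is G.
A minor seventh (10 semitones) below G lands on the letter A, giving A.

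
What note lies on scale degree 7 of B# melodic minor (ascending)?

A##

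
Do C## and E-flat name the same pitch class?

Two spellings are enharmonically equivalent only if they share a pitch class.
Here C## → 2, Eb → 3; 2 ≠ 3, so they are not.

No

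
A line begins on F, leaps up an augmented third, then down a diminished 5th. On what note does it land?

D##

An augmented third up from F is A# (letter A, 5 semitones up).
A diminished fifth down from A# is D## (letter D, 6 semitones down).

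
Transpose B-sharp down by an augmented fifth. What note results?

E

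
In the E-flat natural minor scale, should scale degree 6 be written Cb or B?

Cb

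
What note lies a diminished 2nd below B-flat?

B down a major second is A, so the target letter is A.
From Bb, a diminished second is 0 semitones down: A#.

A#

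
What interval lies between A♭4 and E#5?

doubly augmented fifth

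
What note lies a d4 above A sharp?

A up a perfect fourth is D, so the target letter is D.
From A#, a diminished fourth is 4 semitones up: D.

D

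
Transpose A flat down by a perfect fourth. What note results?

A down a perfect fourth is E, so the target letter is E.
From Ab, a perfect fourth is 5 semitones down: Eb.

Eb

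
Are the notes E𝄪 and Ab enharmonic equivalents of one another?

Two spellings are enharmonically equivalent only if they share a pitch class.
Here E## → 6, Ab → 8; 6 ≠ 8, so they are not.

No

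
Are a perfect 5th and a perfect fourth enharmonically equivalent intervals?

A perfect fifth spans 7 semitones; a perfect fourth spans 5.
The spans differ, so they are not enharmonic equivalents.

No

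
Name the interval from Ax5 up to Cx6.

Counting letters A–B–C gives a third.
A##→C## = 3 semitones, 1 narrower than the major third (4), so minor.

minor third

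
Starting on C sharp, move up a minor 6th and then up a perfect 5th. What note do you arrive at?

E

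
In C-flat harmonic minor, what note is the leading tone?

Bb

The Cb harmonic minor scale runs Cb Db Ebb Fb Gb Abb Bb.
Degree 7 is Bb.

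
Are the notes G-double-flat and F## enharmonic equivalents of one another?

Gbb is pitch class 5; F## is pitch class 7.
The pitch classes differ (5 vs. 7), so they are not enharmonic equivalents.

No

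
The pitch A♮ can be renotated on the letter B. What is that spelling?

Plain B sits 2 semitones above A, so on the letter B the same pitch needs a double flat: Bbb.

Bbb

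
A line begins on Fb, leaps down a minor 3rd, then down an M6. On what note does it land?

A minor third down from Fb is Db (letter D, 3 semitones down).
A major sixth down from Db is Fb (letter F, 9 semitones down).

Fb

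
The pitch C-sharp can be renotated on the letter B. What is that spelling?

Plain B sits 2 semitones below C#, so on the letter B the same pitch needs a double sharp: B##.

B##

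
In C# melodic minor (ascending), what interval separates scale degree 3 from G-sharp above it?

major third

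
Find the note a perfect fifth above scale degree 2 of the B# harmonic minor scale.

G##

Scale degree 2 of B# harmonic minor is C##.
A perfect fifth (7 semitones) above C## lands on the letter G, giving G##.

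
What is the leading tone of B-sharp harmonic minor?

Degree 7 takes the letter 6 steps above B, which is A.
In harmonic minor, degree 7 sits 11 semitones above the tonic. B# + 11 semitones is pitch class 11, spelled on A as A##.

A##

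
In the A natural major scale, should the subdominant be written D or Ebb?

D

Each scale degree takes a distinct letter name. Degree 4 of a scale on A must use the letter D.
D and Ebb are enharmonically the same pitch, but only D uses the letter D, so it is the correct spelling here.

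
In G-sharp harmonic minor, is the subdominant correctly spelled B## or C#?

Each scale degree takes a distinct letter name. Degree 4 of a scale on G must use the letter C.
C# and B## are enharmonically the same pitch, but only C# uses the letter C, so it is the correct spelling here.

C#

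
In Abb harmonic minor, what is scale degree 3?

The Abb harmonic minor scale runs Abb Bbb Cbb Dbb Ebb Fbb Gb.
Degree 3 is Cbb.

Cbb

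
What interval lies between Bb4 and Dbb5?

diminished third

The letter names run B→D, a span of 2 letter steps, so the interval is some kind of third.
Bb to Dbb is 2 semitones. A major third is 4, so 2 makes it diminished.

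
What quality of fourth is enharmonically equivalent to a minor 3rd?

doubly diminished

A minor third spans 3 semitones.
A fourth spanning 3 semitones is doubly diminished (the perfect fourth is 5).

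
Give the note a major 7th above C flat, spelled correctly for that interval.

Bb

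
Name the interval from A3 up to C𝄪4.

The letter names run A→C, a span of 2 letter steps, so the interval is some kind of third.
A to C## is 5 semitones. A major third is 4, so 5 makes it augmented.

augmented third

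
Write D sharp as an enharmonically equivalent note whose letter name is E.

Eb

Plain E sits 1 semitone above D#, so on the letter E the same pitch needs a flat: Eb.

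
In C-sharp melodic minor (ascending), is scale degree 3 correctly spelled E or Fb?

E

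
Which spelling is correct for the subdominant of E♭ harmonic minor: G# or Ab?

Each scale degree takes a distinct letter name. Degree 4 of a scale on E must use the letter A.
Ab and G# are enharmonically the same pitch, but only Ab uses the letter A, so it is the correct spelling here.

Ab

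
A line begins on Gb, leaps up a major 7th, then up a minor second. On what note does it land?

A major seventh up from Gb is F (letter F, 11 semitones up).
A minor second up from F is Gb (letter G, 1 semitone up).

Gb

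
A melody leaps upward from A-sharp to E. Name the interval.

diminished fifth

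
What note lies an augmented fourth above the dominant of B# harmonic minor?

B##

The dominant of B# harmonic minor is F##.
An augmented fourth (6 semitones) above F## lands on the letter B, giving B##.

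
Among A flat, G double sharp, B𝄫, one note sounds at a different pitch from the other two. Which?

Ab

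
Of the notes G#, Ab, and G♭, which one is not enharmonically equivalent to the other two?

In 12-tone equal temperament, enharmonic equivalents share a pitch class. G# is pitch class 8; Ab is pitch class 8; Gb is pitch class 6.
G# and Ab share pitch class 8, while Gb is pitch class 6.

Gb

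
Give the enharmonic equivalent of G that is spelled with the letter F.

G is pitch class 7. The letter F alone is pitch class 5.
To reach pitch class 7 from F requires an offset of +2 semitones, i.e. double sharp: F##.

F##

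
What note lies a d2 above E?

E up a major second is F#, so the target letter is F.
From E, a diminished second is 0 semitones up: Fb.

Fb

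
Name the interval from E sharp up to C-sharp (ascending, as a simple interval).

minor sixth

The letter names run E→C, a span of 5 letter steps, so the interval is some kind of sixth.
E# to C# is 8 semitones. A major sixth is 9, so 8 makes it minor.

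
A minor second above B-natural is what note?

A second above B lands on the letter C.
A minor second spans 1 semitone, so B moves to pitch class 0. On the letter C that is C.

C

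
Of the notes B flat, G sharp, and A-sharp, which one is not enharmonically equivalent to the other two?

G#

In 12-tone equal temperament, enharmonic equivalents share a pitch class. Bb is pitch class 10; G# is pitch class 8; A# is pitch class 10.
Bb and A# share pitch class 10, while G# is pitch class 8.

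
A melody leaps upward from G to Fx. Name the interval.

augmented seventh

Counting letters G–A–B–C–D–E–F gives a seventh.
G→F## = 12 semitones, 1 wider than the major seventh (11), so augmented.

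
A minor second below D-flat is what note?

C

D down a major second is C, so the target letter is C.
From Db, a minor second is 1 semitone down: C.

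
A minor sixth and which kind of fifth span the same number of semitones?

A minor sixth spans 8 semitones.
A fifth spanning 8 semitones is augmented (the perfect fifth is 7).

augmented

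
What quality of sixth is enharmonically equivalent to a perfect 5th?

A perfect fifth spans 7 semitones.
A sixth spanning 7 semitones is diminished (the major sixth is 9).

diminished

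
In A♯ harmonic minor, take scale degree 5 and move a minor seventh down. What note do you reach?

F##

Scale degree 5 of A# harmonic minor is E#.
A minor seventh (10 semitones) below E# lands on the letter F, giving F##.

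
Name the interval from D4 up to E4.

major second

The letter names run D→E, a span of 1 letter step, so the interval is some kind of second.
D to E is 2 semitones. A major second is 2, so 2 makes it major.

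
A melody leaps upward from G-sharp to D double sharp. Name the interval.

augmented fifth

Counting letters G–A–B–C–D gives a fifth.
G#→D## = 8 semitones, 1 wider than the perfect fifth (7), so augmented.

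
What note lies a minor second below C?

B

A second below C lands on the letter B.
A minor second spans 1 semitone, so C moves to pitch class 11. On the letter B that is B.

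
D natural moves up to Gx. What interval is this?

Counting letters D–E–F–G gives a fourth.
D→G## = 7 semitones, 2 wider than the perfect fourth (5), so doubly augmented.

doubly augmented fourth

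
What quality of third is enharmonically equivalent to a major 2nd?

A major second spans 2 semitones.
A third spanning 2 semitones is diminished (the major third is 4).

diminished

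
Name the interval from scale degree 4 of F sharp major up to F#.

Scale degree 4 of F# major is B.
B up to F#: letters B→F make it a fifth; 7 semitones makes it perfect.

perfect fifth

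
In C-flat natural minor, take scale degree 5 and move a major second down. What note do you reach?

Scale degree 5 of Cb natural minor is Gb.
A major second (2 semitones) below Gb lands on the letter F, giving Fb.

Fb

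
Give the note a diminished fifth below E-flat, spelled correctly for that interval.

A

E down a perfect fifth is A, so the target letter is A.
From Eb, a diminished fifth is 6 semitones down: A.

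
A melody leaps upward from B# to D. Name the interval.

Counting letters B–C–D gives a third.
B#→D = 2 semitones, 2 narrower than the major third (4), so diminished.

diminished third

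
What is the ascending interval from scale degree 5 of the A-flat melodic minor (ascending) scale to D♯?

augmented seventh

Scale degree 5 of Ab melodic minor (ascending) is Eb.
Eb up to D#: letters E→D make it a seventh; 12 semitones makes it augmented.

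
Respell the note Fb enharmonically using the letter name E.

Plain E sits at the same pitch as Fb, so on the letter E the same pitch needs a natural: E.

E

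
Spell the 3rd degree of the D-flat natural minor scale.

Fb

The Db natural minor scale runs Db Eb Fb Gb Ab Bbb Cb.
Degree 3 is Fb.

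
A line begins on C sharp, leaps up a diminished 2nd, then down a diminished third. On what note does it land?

A diminished second up from C# is Db (letter D, 0 semitones up).
A diminished third down from Db is B (letter B, 2 semitones down).

B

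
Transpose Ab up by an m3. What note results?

A up a major third is C#, so the target letter is C.
From Ab, a minor third is 3 semitones up: Cb.

Cb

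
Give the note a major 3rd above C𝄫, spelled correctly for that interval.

Ebb

A third above C lands on the letter E.
A major third spans 4 semitones, so Cbb moves to pitch class 2. On the letter E that is Ebb.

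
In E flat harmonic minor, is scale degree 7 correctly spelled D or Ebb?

Each scale degree takes a distinct letter name. Degree 7 of a scale on E must use the letter D.
D and Ebb are enharmonically the same pitch, but only D uses the letter D, so it is the correct spelling here.

D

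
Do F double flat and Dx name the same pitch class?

No

Two spellings are enharmonically equivalent only if they share a pitch class.
Here Fbb → 3, D## → 4; 3 ≠ 4, so they are not.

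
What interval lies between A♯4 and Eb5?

doubly diminished fifth

The letter names run A→E, a span of 4 letter steps, so the interval is some kind of fifth.
A# to Eb is 5 semitones. A perfect fifth is 7, so 5 makes it doubly diminished.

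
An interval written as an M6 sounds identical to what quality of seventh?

A major sixth spans 9 semitones.
A seventh spanning 9 semitones is diminished (the major seventh is 11).

diminished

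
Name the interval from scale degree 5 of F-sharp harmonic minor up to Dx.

augmented second

Scale degree 5 of F# harmonic minor is C#.
C# up to D##: letters C→D make it a second; 3 semitones makes it augmented.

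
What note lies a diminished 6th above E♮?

Cb

E up a major sixth is C#, so the target letter is C.
From E, a diminished sixth is 7 semitones up: Cb.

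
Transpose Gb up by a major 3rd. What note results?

Bb

G up a major third is B, so the target letter is B.
From Gb, a major third is 4 semitones up: Bb.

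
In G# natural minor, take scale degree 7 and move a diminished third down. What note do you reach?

Scale degree 7 of G# natural minor is F#.
A diminished third (2 semitones) below F# lands on the letter D, giving D##.

D##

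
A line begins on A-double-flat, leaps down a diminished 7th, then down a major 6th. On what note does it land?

A diminished seventh down from Abb is Bb (letter B, 9 semitones down).
A major sixth down from Bb is Db (letter D, 9 semitones down).

Db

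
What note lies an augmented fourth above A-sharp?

D##

A fourth above A lands on the letter D.
An augmented fourth spans 6 semitones, so A# moves to pitch class 4. On the letter D that is D##.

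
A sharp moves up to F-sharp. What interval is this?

minor sixth

Counting letters A–B–C–D–E–F gives a sixth.
A#→F# = 8 semitones, 1 narrower than the major sixth (9), so minor.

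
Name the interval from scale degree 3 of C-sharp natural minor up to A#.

Scale degree 3 of C# natural minor is E.
E up to A#: letters E→A make it a fourth; 6 semitones makes it augmented.

augmented fourth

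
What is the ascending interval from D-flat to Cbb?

diminished seventh

Counting letters D–E–F–G–A–B–C gives a seventh.
Db→Cbb = 9 semitones, 2 narrower than the major seventh (11), so diminished.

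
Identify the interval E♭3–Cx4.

Counting letters E–F–G–A–B–C gives a sixth.
Eb→C## = 11 semitones, 2 wider than the major sixth (9), so doubly augmented.

doubly augmented sixth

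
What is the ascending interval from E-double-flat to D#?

doubly augmented seventh

Counting letters E–F–G–A–B–C–D gives a seventh.
Ebb→D# = 13 semitones, 2 wider than the major seventh (11), so doubly augmented.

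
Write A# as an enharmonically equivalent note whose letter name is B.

A# is pitch class 10. The letter B alone is pitch class 11.
To reach pitch class 10 from B requires an offset of -1 semitone, i.e. flat: Bb.

Bb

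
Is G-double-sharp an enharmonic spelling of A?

G## = pitch class 9 and A = pitch class 9 — the same pitch class, so they are enharmonic equivalents.

Yes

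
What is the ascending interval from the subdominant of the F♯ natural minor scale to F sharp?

perfect fifth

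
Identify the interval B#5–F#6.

Counting letters B–C–D–E–F gives a fifth.
B#→F# = 6 semitones, 1 narrower than the perfect fifth (7), so diminished.

diminished fifth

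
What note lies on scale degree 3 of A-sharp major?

C##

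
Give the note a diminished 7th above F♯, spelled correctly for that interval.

Eb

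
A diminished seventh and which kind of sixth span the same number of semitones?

major

A diminished seventh spans 9 semitones.
A sixth spanning 9 semitones is major (the major sixth is 9).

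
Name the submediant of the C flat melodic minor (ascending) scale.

The Cb melodic minor (ascending) scale runs Cb Db Ebb Fb Gb Ab Bb.
Degree 6 is Ab.

Ab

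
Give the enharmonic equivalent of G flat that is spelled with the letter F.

F#

Plain F sits 1 semitone below Gb, so on the letter F the same pitch needs a sharp: F#.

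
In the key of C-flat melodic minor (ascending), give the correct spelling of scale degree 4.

Fb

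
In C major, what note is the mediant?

E

The C major scale runs C D E F G A B.
Degree 3 is E.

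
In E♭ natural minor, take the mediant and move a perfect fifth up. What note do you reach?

Db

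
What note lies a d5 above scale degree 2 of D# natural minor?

Scale degree 2 of D# natural minor is E#.
A diminished fifth (6 semitones) above E# lands on the letter B, giving B.

B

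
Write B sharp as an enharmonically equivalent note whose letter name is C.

B# is pitch class 0. The letter C alone is pitch class 0.
Pitch class 0 on C needs no accidental: C.

C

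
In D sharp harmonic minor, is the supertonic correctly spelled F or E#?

E#

Each scale degree takes a distinct letter name. Degree 2 of a scale on D must use the letter E.
E# and F are enharmonically the same pitch, but only E# uses the letter E, so it is the correct spelling here.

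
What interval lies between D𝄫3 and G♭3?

The letter names run D→G, a span of 3 letter steps, so the interval is some kind of fourth.
Dbb to Gb is 6 semitones. A perfect fourth is 5, so 6 makes it augmented.

augmented fourth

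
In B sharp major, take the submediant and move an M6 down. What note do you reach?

The submediant of B# major is G##.
A major sixth (9 semitones) below G## lands on the letter B, giving B#.

B#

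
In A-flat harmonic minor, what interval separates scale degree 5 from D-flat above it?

Scale degree 5 of Ab harmonic minor is Eb.
Eb up to Db: letters E→D make it a seventh; 10 semitones makes it minor.

minor seventh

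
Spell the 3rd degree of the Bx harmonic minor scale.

D##

Degree 3 takes the letter 2 steps above B, which is D.
In harmonic minor, degree 3 sits 3 semitones above the tonic. B## + 3 semitones is pitch class 4, spelled on D as D##.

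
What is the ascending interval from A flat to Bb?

Counting letters A–B gives a second.
Ab→Bb = 2 semitones, exactly the major second.

major second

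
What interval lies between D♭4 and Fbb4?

diminished third

Counting letters D–E–F gives a third.
Db→Fbb = 2 semitones, 2 narrower than the major third (4), so diminished.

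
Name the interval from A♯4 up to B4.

Counting letters A–B gives a second.
A#→B = 1 semitone, 1 narrower than the major second (2), so minor.

minor second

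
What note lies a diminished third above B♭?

Dbb

A third above B lands on the letter D.
A diminished third spans 2 semitones, so Bb moves to pitch class 0. On the letter D that is Dbb.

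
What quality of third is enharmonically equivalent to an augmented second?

An augmented second spans 3 semitones.
A third spanning 3 semitones is minor (the major third is 4).

minor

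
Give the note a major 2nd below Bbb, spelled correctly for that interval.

Abb

B down a major second is A, so the target letter is A.
From Bbb, a major second is 2 semitones down: Abb.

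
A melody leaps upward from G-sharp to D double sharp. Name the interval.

augmented fifth

Counting letters G–A–B–C–D gives a fifth.
G#→D## = 8 semitones, 1 wider than the perfect fifth (7), so augmented.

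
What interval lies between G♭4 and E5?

The letter names run G→E, a span of 5 letter steps, so the interval is some kind of sixth.
Gb to E is 10 semitones. A major sixth is 9, so 10 makes it augmented.

augmented sixth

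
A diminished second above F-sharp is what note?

Gb

A second above F lands on the letter G.
A diminished second spans 0 semitones, so F# moves to pitch class 6. On the letter G that is Gb.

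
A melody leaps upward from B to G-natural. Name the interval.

minor sixth

Counting letters B–C–D–E–F–G gives a sixth.
B→G = 8 semitones, 1 narrower than the major sixth (9), so minor.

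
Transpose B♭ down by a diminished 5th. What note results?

A fifth below B lands on the letter E.
A diminished fifth spans 6 semitones, so Bb moves to pitch class 4. On the letter E that is E.

E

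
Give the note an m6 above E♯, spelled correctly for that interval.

C#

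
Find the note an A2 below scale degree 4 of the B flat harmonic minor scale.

Dbb

Scale degree 4 of Bb harmonic minor is Eb.
An augmented second (3 semitones) below Eb lands on the letter D, giving Dbb.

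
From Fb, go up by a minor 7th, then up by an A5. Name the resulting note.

A minor seventh up from Fb is Ebb (letter E, 10 semitones up).
An augmented fifth up from Ebb is Bb (letter B, 8 semitones up).

Bb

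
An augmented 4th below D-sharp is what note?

A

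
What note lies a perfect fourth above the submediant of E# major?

F##

The submediant of E# major is C##.
A perfect fourth (5 semitones) above C## lands on the letter F, giving F##.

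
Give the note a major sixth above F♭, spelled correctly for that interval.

Db

A sixth above F lands on the letter D.
A major sixth spans 9 semitones, so Fb moves to pitch class 1. On the letter D that is Db.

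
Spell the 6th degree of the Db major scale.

Bb

The Db major scale runs Db Eb F Gb Ab Bb C.
Degree 6 is Bb.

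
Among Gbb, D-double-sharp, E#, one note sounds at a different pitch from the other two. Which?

In 12-tone equal temperament, enharmonic equivalents share a pitch class. Gbb is pitch class 5; D## is pitch class 4; E# is pitch class 5.
Gbb and E# share pitch class 5, while D## is pitch class 4.

D##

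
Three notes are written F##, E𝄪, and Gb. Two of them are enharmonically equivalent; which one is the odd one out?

F##

In 12-tone equal temperament, enharmonic equivalents share a pitch class. F## is pitch class 7; E## is pitch class 6; Gb is pitch class 6.
E## and Gb share pitch class 6, while F## is pitch class 7.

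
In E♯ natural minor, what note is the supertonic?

Degree 2 takes the letter 1 step above E, which is F.
In natural minor, degree 2 sits 2 semitones above the tonic. E# + 2 semitones is pitch class 7, spelled on F as F##.

F##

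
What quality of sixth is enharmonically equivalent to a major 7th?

A major seventh spans 11 semitones.
A sixth spanning 11 semitones is doubly augmented (the major sixth is 9).

doubly augmented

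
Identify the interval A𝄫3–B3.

doubly augmented second

The letter names run A→B, a span of 1 letter step, so the interval is some kind of second.
Abb to B is 4 semitones. A major second is 2, so 4 makes it doubly augmented.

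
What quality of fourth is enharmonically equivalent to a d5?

augmented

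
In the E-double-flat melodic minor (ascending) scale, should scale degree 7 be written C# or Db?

Db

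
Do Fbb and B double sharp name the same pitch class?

No

Two spellings are enharmonically equivalent only if they share a pitch class.
Here Fbb → 3, B## → 1; 1 ≠ 3, so they are not.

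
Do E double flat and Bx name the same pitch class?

Ebb is pitch class 2; B## is pitch class 1.
The pitch classes differ (2 vs. 1), so they are not enharmonic equivalents.

No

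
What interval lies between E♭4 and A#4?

Counting letters E–F–G–A gives a fourth.
Eb→A# = 7 semitones, 2 wider than the perfect fourth (5), so doubly augmented.

doubly augmented fourth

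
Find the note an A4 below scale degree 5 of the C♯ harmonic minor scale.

D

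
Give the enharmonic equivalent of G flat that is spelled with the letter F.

Plain F sits 1 semitone below Gb, so on the letter F the same pitch needs a sharp: F#.

F#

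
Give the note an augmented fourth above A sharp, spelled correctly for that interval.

A up a perfect fourth is D, so the target letter is D.
From A#, an augmented fourth is 6 semitones up: D##.

D##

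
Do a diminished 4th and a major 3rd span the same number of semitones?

A diminished fourth spans 4 semitones; a major third spans 4.
They are enharmonically equivalent.

Yes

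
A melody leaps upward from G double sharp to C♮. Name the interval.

doubly diminished fourth

Counting letters G–A–B–C gives a fourth.
G##→C = 3 semitones, 2 narrower than the perfect fourth (5), so doubly diminished.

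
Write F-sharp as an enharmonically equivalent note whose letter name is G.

Plain G sits 1 semitone above F#, so on the letter G the same pitch needs a flat: Gb.

Gb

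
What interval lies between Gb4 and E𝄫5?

Counting letters G–A–B–C–D–E gives a sixth.
Gb→Ebb = 8 semitones, 1 narrower than the major sixth (9), so minor.

minor sixth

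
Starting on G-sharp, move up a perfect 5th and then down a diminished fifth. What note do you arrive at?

A perfect fifth up from G# is D# (letter D, 7 semitones up).
A diminished fifth down from D# is G## (letter G, 6 semitones down).

G##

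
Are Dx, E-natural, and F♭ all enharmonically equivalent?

D## = pitch class 4 and E = pitch class 4 and Fb = pitch class 4 — the same pitch class, so they are enharmonic equivalents.

Yes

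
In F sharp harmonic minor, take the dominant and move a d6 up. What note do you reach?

The dominant of F# harmonic minor is C#.
A diminished sixth (7 semitones) above C# lands on the letter A, giving Ab.

Ab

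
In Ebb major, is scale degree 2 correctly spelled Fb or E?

Each scale degree takes a distinct letter name. Degree 2 of a scale on E must use the letter F.
Fb and E are enharmonically the same pitch, but only Fb uses the letter F, so it is the correct spelling here.

Fb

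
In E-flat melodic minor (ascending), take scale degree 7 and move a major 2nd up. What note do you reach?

E

Scale degree 7 of Eb melodic minor (ascending) is D.
A major second (2 semitones) above D lands on the letter E, giving E.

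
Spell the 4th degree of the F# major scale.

Degree 4 takes the letter 3 steps above F, which is B.
In major, degree 4 sits 5 semitones above the tonic. F# + 5 semitones is pitch class 11, spelled on B as B.

B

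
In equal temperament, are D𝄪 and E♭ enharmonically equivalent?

No

Two spellings are enharmonically equivalent only if they share a pitch class.
Here D## → 4, Eb → 3; 3 ≠ 4, so they are not.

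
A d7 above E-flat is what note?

A seventh above E lands on the letter D.
A diminished seventh spans 9 semitones, so Eb moves to pitch class 0. On the letter D that is Dbb.

Dbb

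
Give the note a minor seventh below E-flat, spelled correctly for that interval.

A seventh below E lands on the letter F.
A minor seventh spans 10 semitones, so Eb moves to pitch class 5. On the letter F that is F.

F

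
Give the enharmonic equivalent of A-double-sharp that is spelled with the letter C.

Plain C sits 1 semitone above A##, so on the letter C the same pitch needs a flat: Cb.

Cb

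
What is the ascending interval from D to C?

minor seventh

Counting letters D–E–F–G–A–B–C gives a seventh.
D→C = 10 semitones, 1 narrower than the major seventh (11), so minor.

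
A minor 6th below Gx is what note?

A sixth below G lands on the letter B.
A minor sixth spans 8 semitones, so G## moves to pitch class 1. On the letter B that is B##.

B##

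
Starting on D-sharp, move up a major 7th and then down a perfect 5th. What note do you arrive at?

A major seventh up from D# is C## (letter C, 11 semitones up).
A perfect fifth down from C## is F## (letter F, 7 semitones down).

F##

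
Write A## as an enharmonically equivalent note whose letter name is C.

Plain C sits 1 semitone above A##, so on the letter C the same pitch needs a flat: Cb.

Cb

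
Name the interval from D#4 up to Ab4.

doubly diminished fifth

The letter names run D→A, a span of 4 letter steps, so the interval is some kind of fifth.
D# to Ab is 5 semitones. A perfect fifth is 7, so 5 makes it doubly diminished.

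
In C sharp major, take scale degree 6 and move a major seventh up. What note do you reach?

Scale degree 6 of C# major is A#.
A major seventh (11 semitones) above A# lands on the letter G, giving G##.

G##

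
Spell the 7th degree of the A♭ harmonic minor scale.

Degree 7 takes the letter 6 steps above A, which is G.
In harmonic minor, degree 7 sits 11 semitones above the tonic. Ab + 11 semitones is pitch class 7, spelled on G as G.

G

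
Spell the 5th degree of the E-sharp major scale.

Degree 5 takes the letter 4 steps above E, which is B.
In major, degree 5 sits 7 semitones above the tonic. E# + 7 semitones is pitch class 0, spelled on B as B#.

B#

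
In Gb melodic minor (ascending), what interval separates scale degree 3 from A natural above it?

Scale degree 3 of Gb melodic minor (ascending) is Bbb.
Bbb up to A: letters B→A make it a seventh; 12 semitones makes it augmented.

augmented seventh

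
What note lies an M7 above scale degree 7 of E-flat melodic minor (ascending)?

C#

Scale degree 7 of Eb melodic minor (ascending) is D.
A major seventh (11 semitones) above D lands on the letter C, giving C#.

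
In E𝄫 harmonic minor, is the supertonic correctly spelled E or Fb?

Each scale degree takes a distinct letter name. Degree 2 of a scale on E must use the letter F.
Fb and E are enharmonically the same pitch, but only Fb uses the letter F, so it is the correct spelling here.

Fb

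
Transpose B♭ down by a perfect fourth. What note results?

A fourth below B lands on the letter F.
A perfect fourth spans 5 semitones, so Bb moves to pitch class 5. On the letter F that is F.

F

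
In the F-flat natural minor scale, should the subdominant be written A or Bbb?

Each scale degree takes a distinct letter name. Degree 4 of a scale on F must use the letter B.
Bbb and A are enharmonically the same pitch, but only Bbb uses the letter B, so it is the correct spelling here.

Bbb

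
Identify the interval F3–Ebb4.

Counting letters F–G–A–B–C–D–E gives a seventh.
F→Ebb = 9 semitones, 2 narrower than the major seventh (11), so diminished.

diminished seventh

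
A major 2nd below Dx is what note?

D down a major second is C, so the target letter is C.
From D##, a major second is 2 semitones down: C##.

C##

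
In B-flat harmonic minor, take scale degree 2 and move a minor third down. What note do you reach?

A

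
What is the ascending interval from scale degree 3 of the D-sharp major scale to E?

Scale degree 3 of D# major is F##.
F## up to E: letters F→E make it a seventh; 9 semitones makes it diminished.

diminished seventh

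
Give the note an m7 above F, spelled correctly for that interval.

A seventh above F lands on the letter E.
A minor seventh spans 10 semitones, so F moves to pitch class 3. On the letter E that is Eb.

Eb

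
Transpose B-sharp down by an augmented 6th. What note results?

A sixth below B lands on the letter D.
An augmented sixth spans 10 semitones, so B# moves to pitch class 2. On the letter D that is D.

D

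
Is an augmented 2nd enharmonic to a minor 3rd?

An augmented second spans 3 semitones; a minor third spans 3.
They are enharmonically equivalent.

Yes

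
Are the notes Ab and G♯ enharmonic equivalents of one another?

Ab is pitch class 8; G# is pitch class 8.
All spellings map to pitch class 8, so they are enharmonically equivalent.

Yes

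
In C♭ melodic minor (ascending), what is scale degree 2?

Db

Degree 2 takes the letter 1 step above C, which is D.
In melodic minor (ascending), degree 2 sits 2 semitones above the tonic. Cb + 2 semitones is pitch class 1, spelled on D as Db.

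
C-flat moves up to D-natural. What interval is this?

augmented second

The letter names run C→D, a span of 1 letter step, so the interval is some kind of second.
Cb to D is 3 semitones. A major second is 2, so 3 makes it augmented.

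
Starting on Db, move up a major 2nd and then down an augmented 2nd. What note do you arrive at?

Dbb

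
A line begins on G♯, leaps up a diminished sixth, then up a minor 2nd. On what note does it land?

A diminished sixth up from G# is Eb (letter E, 7 semitones up).
A minor second up from Eb is Fb (letter F, 1 semitone up).

Fb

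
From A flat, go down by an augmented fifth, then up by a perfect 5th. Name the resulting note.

An augmented fifth down from Ab is Dbb (letter D, 8 semitones down).
A perfect fifth up from Dbb is Abb (letter A, 7 semitones up).

Abb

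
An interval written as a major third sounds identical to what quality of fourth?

diminished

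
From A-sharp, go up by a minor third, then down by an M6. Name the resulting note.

A minor third up from A# is C# (letter C, 3 semitones up).
A major sixth down from C# is E (letter E, 9 semitones down).

E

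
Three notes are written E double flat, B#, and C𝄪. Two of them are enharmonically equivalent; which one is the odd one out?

In 12-tone equal temperament, enharmonic equivalents share a pitch class. Ebb is pitch class 2; B# is pitch class 0; C## is pitch class 2.
Ebb and C## share pitch class 2, while B# is pitch class 0.

B#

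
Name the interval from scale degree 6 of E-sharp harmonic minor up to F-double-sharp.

augmented fourth

Scale degree 6 of E# harmonic minor is C#.
C# up to F##: letters C→F make it a fourth; 6 semitones makes it augmented.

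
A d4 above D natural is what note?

Gb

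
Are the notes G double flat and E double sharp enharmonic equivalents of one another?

Gbb is pitch class 5; E## is pitch class 6.
The pitch classes differ (5 vs. 6), so they are not enharmonic equivalents.

No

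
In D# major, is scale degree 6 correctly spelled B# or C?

B#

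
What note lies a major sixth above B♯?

A sixth above B lands on the letter G.
A major sixth spans 9 semitones, so B# moves to pitch class 9. On the letter G that is G##.

G##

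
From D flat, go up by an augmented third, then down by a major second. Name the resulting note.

E

An augmented third up from Db is F# (letter F, 5 semitones up).
A major second down from F# is E (letter E, 2 semitones down).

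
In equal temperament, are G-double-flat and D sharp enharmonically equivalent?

No

Two spellings are enharmonically equivalent only if they share a pitch class.
Here Gbb → 5, D# → 3; 3 ≠ 5, so they are not.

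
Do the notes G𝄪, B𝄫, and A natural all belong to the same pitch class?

G## is pitch class 9; Bbb is pitch class 9; A is pitch class 9.
All spellings map to pitch class 9, so they are enharmonically equivalent.

Yes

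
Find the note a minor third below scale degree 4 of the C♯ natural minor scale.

D#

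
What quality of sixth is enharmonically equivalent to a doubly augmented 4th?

diminished

A doubly augmented fourth spans 7 semitones.
A sixth spanning 7 semitones is diminished (the major sixth is 9).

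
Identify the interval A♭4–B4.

augmented second

The letter names run A→B, a span of 1 letter step, so the interval is some kind of second.
Ab to B is 3 semitones. A major second is 2, so 3 makes it augmented.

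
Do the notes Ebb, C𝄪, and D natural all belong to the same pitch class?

Ebb is pitch class 2; C## is pitch class 2; D is pitch class 2.
All spellings map to pitch class 2, so they are enharmonically equivalent.

Yes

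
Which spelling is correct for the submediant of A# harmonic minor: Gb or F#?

F#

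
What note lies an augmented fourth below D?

D down a perfect fourth is A, so the target letter is A.
From D, an augmented fourth is 6 semitones down: Ab.

Ab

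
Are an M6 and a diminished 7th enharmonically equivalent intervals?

Yes

A major sixth spans 9 semitones; a diminished seventh spans 9.
They are enharmonically equivalent.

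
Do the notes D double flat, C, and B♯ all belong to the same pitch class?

Dbb is pitch class 0; C is pitch class 0; B# is pitch class 0.
All spellings map to pitch class 0, so they are enharmonically equivalent.

Yes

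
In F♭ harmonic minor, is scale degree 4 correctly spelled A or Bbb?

Each scale degree takes a distinct letter name. Degree 4 of a scale on F must use the letter B.
Bbb and A are enharmonically the same pitch, but only Bbb uses the letter B, so it is the correct spelling here.

Bbb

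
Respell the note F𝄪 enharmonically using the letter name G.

G

F## is pitch class 7. The letter G alone is pitch class 7.
Pitch class 7 on G needs no accidental: G.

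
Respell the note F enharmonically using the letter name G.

Gbb

F is pitch class 5. The letter G alone is pitch class 7.
To reach pitch class 5 from G requires an offset of -2 semitones, i.e. double flat: Gbb.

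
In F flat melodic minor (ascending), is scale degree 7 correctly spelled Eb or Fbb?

Eb

Each scale degree takes a distinct letter name. Degree 7 of a scale on F must use the letter E.
Eb and Fbb are enharmonically the same pitch, but only Eb uses the letter E, so it is the correct spelling here.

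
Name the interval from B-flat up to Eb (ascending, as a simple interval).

perfect fourth

Counting letters B–C–D–E gives a fourth.
Bb→Eb = 5 semitones, exactly the perfect fourth.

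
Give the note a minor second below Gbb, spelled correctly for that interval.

Fb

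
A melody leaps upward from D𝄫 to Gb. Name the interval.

The letter names run D→G, a span of 3 letter steps, so the interval is some kind of fourth.
Dbb to Gb is 6 semitones. A perfect fourth is 5, so 6 makes it augmented.

augmented fourth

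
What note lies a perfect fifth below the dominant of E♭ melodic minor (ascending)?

Eb

The dominant of Eb melodic minor (ascending) is Bb.
A perfect fifth (7 semitones) below Bb lands on the letter E, giving Eb.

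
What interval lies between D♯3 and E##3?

augmented second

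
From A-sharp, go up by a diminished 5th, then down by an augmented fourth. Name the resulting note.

A diminished fifth up from A# is E (letter E, 6 semitones up).
An augmented fourth down from E is Bb (letter B, 6 semitones down).

Bb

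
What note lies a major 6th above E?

C#

E up a major sixth is C#, so the target letter is C.
From E, a major sixth is 9 semitones up: C#.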